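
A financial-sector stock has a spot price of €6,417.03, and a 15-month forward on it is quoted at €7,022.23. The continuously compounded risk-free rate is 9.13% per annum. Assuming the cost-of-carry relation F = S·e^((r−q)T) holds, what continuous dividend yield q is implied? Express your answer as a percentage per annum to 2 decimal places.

1.92%

From F = S·e^((r−q)T): (r − q) = ln(F/S)/T
ln(7022.23/6417.03) = ln(1.094312) = 0.090126
(r − q) = 0.090126 / (15/12) = 0.072101
q = r − ln(F/S)/T = 0.0913 − 0.072101 = 0.019199
q = 1.92%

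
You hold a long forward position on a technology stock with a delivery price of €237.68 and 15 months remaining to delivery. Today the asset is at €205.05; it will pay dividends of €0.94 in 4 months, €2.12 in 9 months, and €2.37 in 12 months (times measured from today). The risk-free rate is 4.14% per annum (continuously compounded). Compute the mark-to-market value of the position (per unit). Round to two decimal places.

PV(remaining dividends) I = 0.94·e^(−0.0414·4/12) + 2.12·e^(−0.0414·9/12) + 2.37·e^(−0.0414·12/12) = 5.2562
Current forward F = (S − I)·e^(rT) = (205.05 − 5.2562)·e^(0.0414·15/12) = 199.7938 × 1.053112 = 210.4052
Value (long) = (F − K)·e^(−rT) = (210.4052 − 237.68) × 0.949566 = -25.8992
Value = -€25.90

-€25.90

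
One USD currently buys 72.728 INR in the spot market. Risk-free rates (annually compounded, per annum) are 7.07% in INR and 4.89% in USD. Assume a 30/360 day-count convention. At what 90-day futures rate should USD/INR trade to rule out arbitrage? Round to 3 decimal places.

73.103

By covered interest parity, F = S · (1+r_INR)^T / (1+r_USD)^T
= 72.728 × 1.017225 / 1.012007 = 72.728 × 1.005156
F = 73.103 INR per USD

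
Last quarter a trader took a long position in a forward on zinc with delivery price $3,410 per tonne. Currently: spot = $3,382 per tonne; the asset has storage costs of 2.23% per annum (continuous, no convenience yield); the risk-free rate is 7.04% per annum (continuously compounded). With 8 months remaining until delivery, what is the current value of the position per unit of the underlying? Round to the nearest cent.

$179.00 per tonne

Current fair forward for the remaining 8 months: F = S·e^((r + u)·T), (r + u) = 0.0704 + 0.0223 = 0.0927
F = 3382 · e^(0.0927 × 8/12) = 3382 × 1.06374957 = 3597.6010
Value of long forward = (F − K)·e^(−rT) = (3597.6010 − 3410) · e^(−0.0704·8/12)
= 187.6010 × 0.95415101 = 179.00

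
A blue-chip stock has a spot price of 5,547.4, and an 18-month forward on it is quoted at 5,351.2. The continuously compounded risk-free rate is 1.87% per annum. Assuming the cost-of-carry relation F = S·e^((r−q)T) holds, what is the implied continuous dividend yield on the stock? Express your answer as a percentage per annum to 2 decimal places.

4.27%

From F = S·e^((r−q)T): (r − q) = ln(F/S)/T
ln(5351.2/5547.4) = ln(0.964632) = -0.036009
(r − q) = -0.036009 / (18/12) = -0.024006
q = r − ln(F/S)/T = 0.0187 + 0.024006 = 0.042706
q = 4.27%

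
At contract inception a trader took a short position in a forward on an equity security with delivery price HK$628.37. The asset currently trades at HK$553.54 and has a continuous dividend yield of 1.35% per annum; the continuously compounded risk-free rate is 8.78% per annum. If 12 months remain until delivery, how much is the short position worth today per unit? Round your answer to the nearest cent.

HK$29.43

Current fair forward for the remaining 12 months: F = S·e^((r − q)·T), (r − q) = 0.0878 − 0.0135 = 0.0743
F = 553.54 · e^(0.0743 × 12/12) = 553.54 × 1.077130 = 596.2345
Value of long forward = (F − K)·e^(−rT) = (596.2345 − 628.37) · e^(−0.0878·12/12)
= -32.1355 × 0.915944 = -29.43
Short position value = −(long value) = HK$29.43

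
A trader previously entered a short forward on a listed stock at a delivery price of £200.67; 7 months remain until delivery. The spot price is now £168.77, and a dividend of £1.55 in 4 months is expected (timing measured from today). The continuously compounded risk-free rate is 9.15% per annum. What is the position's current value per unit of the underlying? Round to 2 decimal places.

PV(remaining dividends) I = 1.55·e^(−0.0915·4/12) = 1.5034
Current forward F = (S − I)·e^(rT) = (168.77 − 1.5034)·e^(0.0915·7/12) = 167.2666 × 1.054825 = 176.4370
Value (long) = (F − K)·e^(−rT) = (176.4370 − 200.67) × 0.948024 = -22.9735
Short position value = −(long value) = £22.97

£22.97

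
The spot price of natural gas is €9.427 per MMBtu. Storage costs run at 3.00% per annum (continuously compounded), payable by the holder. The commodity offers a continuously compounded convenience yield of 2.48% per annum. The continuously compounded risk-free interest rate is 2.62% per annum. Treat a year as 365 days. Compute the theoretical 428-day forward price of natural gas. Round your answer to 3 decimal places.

Net carry = r + u − y = 0.0262 + 0.0300 − 0.0248 = 0.0314
F = S·e^((r+u−y)T) = 9.427 · e^(0.0314 × 428/365) = 9.427 · e^0.036820
= 9.427 × 1.037506 = €9.781 per MMBtu

€9.781 per MMBtu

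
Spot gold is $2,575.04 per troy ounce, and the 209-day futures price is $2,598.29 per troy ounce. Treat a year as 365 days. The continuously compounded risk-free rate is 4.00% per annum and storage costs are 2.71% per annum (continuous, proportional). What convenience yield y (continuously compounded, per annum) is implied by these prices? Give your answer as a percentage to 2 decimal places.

F = S·e^((r+u−y)T) ⇒ (r+u−y) = ln(F/S)/T
ln(2598.29/2575.04) = 0.008988; /T ⇒ 0.015697
y = r + u − ln(F/S)/T = 0.0400 + 0.0271 − 0.015697 = 0.051403
y = 5.14%

5.14%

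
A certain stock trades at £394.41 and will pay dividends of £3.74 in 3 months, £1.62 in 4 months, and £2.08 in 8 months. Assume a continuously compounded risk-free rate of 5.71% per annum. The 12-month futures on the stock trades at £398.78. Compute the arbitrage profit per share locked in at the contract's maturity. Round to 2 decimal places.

£11.10 per share

PV(dividends) I = 3.74·e^(−0.0571·3/12) + 1.62·e^(−0.0571·4/12) + 2.08·e^(−0.0571·8/12) = 7.2788
Fair futures F* = (S − I)·e^(rT) = (394.41 − 7.2788)·e^0.057100 = 387.1312 × 1.058762 = 409.8798
Market £398.78 < fair 409.8798: forward underpriced → reverse cash-and-carry (short the stock, invest proceeds at r, pay the dividends, go long the forward).
Profit at T = |F_mkt − F*| = |398.78 − 409.8798| = £11.10 per share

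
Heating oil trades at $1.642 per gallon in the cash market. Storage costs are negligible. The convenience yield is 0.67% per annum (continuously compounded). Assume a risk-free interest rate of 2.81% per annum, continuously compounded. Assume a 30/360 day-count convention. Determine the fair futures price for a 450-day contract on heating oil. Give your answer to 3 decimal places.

$1.687 per gallon

Net carry = r + u − y = 0.0281 + 0.0000 − 0.0067 = 0.0214
F = S·e^((r+u−y)T) = 1.642 · e^(0.0214 × 450/360) = 1.642 · e^0.026750
= 1.642 × 1.027111 = $1.687 per gallon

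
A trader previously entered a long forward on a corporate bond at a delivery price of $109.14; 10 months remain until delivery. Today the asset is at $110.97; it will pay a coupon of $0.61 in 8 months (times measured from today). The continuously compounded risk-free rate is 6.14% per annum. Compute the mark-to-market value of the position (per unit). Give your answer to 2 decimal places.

PV(remaining coupons) I = 0.61·e^(−0.0614·8/12) = 0.5855
Current forward F = (S − I)·e^(rT) = (110.97 − 0.5855)·e^(0.0614·10/12) = 110.3845 × 1.052498 = 116.1795
Value (long) = (F − K)·e^(−rT) = (116.1795 − 109.14) × 0.950120 = 6.6884
Value = $6.69

$6.69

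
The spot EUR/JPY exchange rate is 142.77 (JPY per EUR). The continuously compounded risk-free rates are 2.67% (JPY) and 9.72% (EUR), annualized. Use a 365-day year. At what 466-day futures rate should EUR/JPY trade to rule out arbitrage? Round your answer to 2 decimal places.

130.48

F = S·e^((r_JPY − r_EUR)T) = 142.77 · e^((0.0267 − 0.0972) × 466/365)
= 142.77 · e^-0.090008 = 142.77 × 0.913924
F = 130.48 JPY per EUR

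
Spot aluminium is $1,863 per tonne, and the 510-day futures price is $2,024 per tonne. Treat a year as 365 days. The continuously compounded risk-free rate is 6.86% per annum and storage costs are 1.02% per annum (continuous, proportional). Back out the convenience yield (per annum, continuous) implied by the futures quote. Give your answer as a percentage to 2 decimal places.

F = S·e^((r+u−y)T) ⇒ (r+u−y) = ln(F/S)/T
ln(2024/1863) = 0.082888; /T ⇒ 0.059322
y = r + u − ln(F/S)/T = 0.0686 + 0.0102 − 0.059322 = 0.019478
y = 1.95%

1.95%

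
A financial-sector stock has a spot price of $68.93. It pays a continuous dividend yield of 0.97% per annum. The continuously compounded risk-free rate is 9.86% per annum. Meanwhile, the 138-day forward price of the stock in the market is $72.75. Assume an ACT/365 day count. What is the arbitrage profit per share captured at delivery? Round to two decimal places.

Fair forward: F* = S·e^(carry·T), with carry = (r − q) = 0.0986 − 0.0097 = 0.0889
F* = 68.93 · e^(0.0889 × 138/365) = 68.93 · e^0.033612 = 68.93 × 1.034183 = $71.2862
Market $72.75 > fair $71.2862: forward overpriced → cash-and-carry (buy spot, short the forward).
At maturity, profit = |F_mkt − F*| = |72.75 − 71.2862| = $1.46 per share

$1.46 per share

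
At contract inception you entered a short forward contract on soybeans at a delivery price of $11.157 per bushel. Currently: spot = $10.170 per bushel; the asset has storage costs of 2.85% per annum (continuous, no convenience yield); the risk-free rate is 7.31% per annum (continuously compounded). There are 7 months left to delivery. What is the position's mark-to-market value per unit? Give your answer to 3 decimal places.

Current fair forward for the remaining 7 months: F = S·e^((r + u)·T), (r + u) = 0.0731 + 0.0285 = 0.1016
F = 10.170 · e^(0.1016 × 7/12) = 10.170 × 1.061058 = 10.7910
Value of long forward = (F − K)·e^(−rT) = (10.7910 − 11.157) · e^(−0.0731·7/12)
= -0.3660 × 0.958255 = -0.351
Short position value = −(long value) = $0.351

$0.351 per bushel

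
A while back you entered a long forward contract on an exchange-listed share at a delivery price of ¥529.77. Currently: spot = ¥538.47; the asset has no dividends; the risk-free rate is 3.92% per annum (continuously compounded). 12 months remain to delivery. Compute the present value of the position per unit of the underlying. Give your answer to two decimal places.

¥29.07

Current fair forward for the remaining 12 months: F = S·e^(r·T), r = 0.0392
F = 538.47 · e^(0.0392 × 12/12) = 538.47 × 1.039978 = 559.9970
Value of long forward = (F − K)·e^(−rT) = (559.9970 − 529.77) · e^(−0.0392·12/12)
= 30.2270 × 0.961558 = 29.07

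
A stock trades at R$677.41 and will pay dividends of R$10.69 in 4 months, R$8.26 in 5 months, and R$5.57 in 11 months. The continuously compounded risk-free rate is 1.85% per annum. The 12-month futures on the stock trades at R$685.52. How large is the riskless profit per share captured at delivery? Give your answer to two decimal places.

R$20.21 per share

PV(dividends) I = 10.69·e^(−0.0185·4/12) + 8.26·e^(−0.0185·5/12) + 5.57·e^(−0.0185·11/12) = 24.2972
Fair futures F* = (S − I)·e^(rT) = (677.41 − 24.2972)·e^0.018500 = 653.1128 × 1.018672 = 665.3077
Market R$685.52 > fair 665.3077: forward overpriced → cash-and-carry (borrow at r, buy the stock and collect the dividends, short the forward).
Profit at T = |F_mkt − F*| = |685.52 − 665.3077| = R$20.21 per share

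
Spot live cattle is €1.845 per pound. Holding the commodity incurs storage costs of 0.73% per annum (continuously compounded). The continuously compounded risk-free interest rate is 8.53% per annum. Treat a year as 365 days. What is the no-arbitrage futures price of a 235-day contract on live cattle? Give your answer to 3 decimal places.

€1.958 per pound

Net carry = r + u − y = 0.0853 + 0.0073 − 0.0000 = 0.0926
F = S·e^((r+u−y)T) = 1.845 · e^(0.0926 × 235/365) = 1.845 · e^0.059619
= 1.845 × 1.061432 = €1.958 per pound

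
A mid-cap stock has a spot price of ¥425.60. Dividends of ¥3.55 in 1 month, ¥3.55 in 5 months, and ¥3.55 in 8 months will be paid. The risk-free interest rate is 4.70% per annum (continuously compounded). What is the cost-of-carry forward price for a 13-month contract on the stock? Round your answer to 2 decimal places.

¥436.83

PV(dividends) I = 3.55·e^(−0.0470·1/12) + 3.55·e^(−0.0470·5/12) + 3.55·e^(−0.0470·8/12)
I = 3.5361 + 3.4812 + 3.4405 = 10.4578
F = (S − I)·e^(rT) = (425.60 − 10.4578) · e^(0.0470·13/12)
= 415.1422 · e^0.050917 = 415.1422 × 1.052236 = ¥436.83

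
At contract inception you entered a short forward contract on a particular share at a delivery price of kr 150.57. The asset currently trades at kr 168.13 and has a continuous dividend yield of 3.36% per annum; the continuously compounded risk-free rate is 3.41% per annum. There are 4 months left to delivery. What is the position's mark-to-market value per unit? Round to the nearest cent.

-kr 17.39

Current fair forward for the remaining 4 months: F = S·e^((r − q)·T), (r − q) = 0.0341 − 0.0336 = 0.0005
F = 168.13 · e^(0.0005 × 4/12) = 168.13 × 1.000167 = 168.1581
Value of long forward = (F − K)·e^(−rT) = (168.1581 − 150.57) · e^(−0.0341·4/12)
= 17.5881 × 0.988698 = 17.39
Short position value = −(long value) = -kr 17.39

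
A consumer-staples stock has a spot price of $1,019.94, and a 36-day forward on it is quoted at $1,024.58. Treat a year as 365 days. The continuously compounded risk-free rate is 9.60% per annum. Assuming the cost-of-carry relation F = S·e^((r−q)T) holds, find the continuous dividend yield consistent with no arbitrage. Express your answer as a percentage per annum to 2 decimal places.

5.00%

From F = S·e^((r−q)T): (r − q) = ln(F/S)/T
ln(1024.58/1019.94) = ln(1.004549) = 0.004539
(r − q) = 0.004539 / (36/365) = 0.046020
q = r − ln(F/S)/T = 0.0960 − 0.046020 = 0.049980
q = 5.00%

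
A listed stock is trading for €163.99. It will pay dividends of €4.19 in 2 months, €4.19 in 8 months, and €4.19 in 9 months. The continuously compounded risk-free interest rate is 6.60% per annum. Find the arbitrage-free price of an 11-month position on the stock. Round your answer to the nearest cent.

€161.32

PV(dividends) I = 4.19·e^(−0.0660·2/12) + 4.19·e^(−0.0660·8/12) + 4.19·e^(−0.0660·9/12)
I = 4.1442 + 4.0096 + 3.9876 = 12.1414
F = (S − I)·e^(rT) = (163.99 − 12.1414) · e^(0.0660·11/12)
= 151.8486 · e^0.060500 = 151.8486 × 1.062368 = €161.32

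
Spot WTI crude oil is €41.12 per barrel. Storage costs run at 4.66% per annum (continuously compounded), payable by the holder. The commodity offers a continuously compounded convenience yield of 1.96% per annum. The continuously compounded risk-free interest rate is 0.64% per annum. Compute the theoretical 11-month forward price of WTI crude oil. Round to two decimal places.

€42.40 per barrel

Net carry = r + u − y = 0.0064 + 0.0466 − 0.0196 = 0.0334
F = S·e^((r+u−y)T) = 41.12 · e^(0.0334 × 11/12) = 41.12 · e^0.030617
= 41.12 × 1.031091 = €42.40 per barrel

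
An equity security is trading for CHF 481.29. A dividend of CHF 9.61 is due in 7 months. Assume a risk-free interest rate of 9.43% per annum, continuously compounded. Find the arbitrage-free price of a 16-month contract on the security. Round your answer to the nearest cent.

CHF 535.46

PV(dividends) I = 9.61·e^(−0.0943·7/12)
I = 9.0956
F = (S − I)·e^(rT) = (481.29 − 9.0956) · e^(0.0943·16/12)
= 472.1944 · e^0.125733 = 472.1944 × 1.133979 = CHF 535.46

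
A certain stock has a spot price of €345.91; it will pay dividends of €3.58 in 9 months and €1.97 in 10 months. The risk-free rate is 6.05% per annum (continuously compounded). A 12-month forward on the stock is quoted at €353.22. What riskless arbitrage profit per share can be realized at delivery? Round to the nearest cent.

€8.64 per share

PV(dividends) I = 3.58·e^(−0.0605·9/12) + 1.97·e^(−0.0605·10/12) = 5.2943
Fair forward F* = (S − I)·e^(rT) = (345.91 − 5.2943)·e^0.060500 = 340.6157 × 1.062368 = 361.8592
Market €353.22 < fair 361.8592: forward underpriced → reverse cash-and-carry (short the stock, invest proceeds at r, pay the dividends, go long the forward).
Profit at T = |F_mkt − F*| = |353.22 − 361.8592| = €8.64 per share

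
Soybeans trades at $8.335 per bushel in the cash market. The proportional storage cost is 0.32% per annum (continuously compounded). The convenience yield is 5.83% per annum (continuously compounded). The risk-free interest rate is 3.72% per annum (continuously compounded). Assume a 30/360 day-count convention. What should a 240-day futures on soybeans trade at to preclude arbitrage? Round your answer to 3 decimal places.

$8.236 per bushel

Net carry = r + u − y = 0.0372 + 0.0032 − 0.0583 = -0.0179
F = S·e^((r+u−y)T) = 8.335 · e^(-0.0179 × 240/360) = 8.335 · e^-0.011933
= 8.335 × 0.988138 = $8.236 per bushel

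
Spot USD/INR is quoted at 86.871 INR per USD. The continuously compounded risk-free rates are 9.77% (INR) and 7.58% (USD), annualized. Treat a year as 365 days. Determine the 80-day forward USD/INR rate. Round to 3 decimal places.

F = S·e^((r_INR − r_USD)T) = 86.871 · e^((0.0977 − 0.0758) × 80/365)
= 86.871 · e^0.004800 = 86.871 × 1.004812
F = 87.289 INR per USD

87.289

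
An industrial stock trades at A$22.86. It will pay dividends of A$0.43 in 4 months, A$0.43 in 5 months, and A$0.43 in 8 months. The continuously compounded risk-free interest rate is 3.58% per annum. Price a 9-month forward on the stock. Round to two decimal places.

PV(dividends) I = 0.43·e^(−0.0358·4/12) + 0.43·e^(−0.0358·5/12) + 0.43·e^(−0.0358·8/12)
I = 0.4249 + 0.4236 + 0.4199 = 1.2684
F = (S − I)·e^(rT) = (22.86 − 1.2684) · e^(0.0358·9/12)
= 21.5916 · e^0.026850 = 21.5916 × 1.027214 = A$22.18

A$22.18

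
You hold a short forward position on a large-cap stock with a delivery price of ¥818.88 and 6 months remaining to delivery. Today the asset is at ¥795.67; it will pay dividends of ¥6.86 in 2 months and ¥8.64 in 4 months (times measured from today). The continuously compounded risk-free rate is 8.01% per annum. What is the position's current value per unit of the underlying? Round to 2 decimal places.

PV(remaining dividends) I = 6.86·e^(−0.0801·2/12) + 8.64·e^(−0.0801·4/12) = 15.1814
Current forward F = (S − I)·e^(rT) = (795.67 − 15.1814)·e^(0.0801·6/12) = 780.4886 × 1.040863 = 812.3817
Value (long) = (F − K)·e^(−rT) = (812.3817 − 818.88) × 0.960741 = -6.2432
Short position value = −(long value) = ¥6.24

¥6.24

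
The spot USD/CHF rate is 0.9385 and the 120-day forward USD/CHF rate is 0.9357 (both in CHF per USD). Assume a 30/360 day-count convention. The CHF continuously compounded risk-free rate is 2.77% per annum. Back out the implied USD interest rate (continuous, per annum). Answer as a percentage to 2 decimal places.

3.67%

F = S·e^((r_CHF − r_USD)T) ⇒ r_USD = r_CHF − ln(F/S)/T
ln(0.9357/0.9385) = -0.002988; /(120/360) = -0.008964
r_USD = 0.0277 + 0.008964 = 0.036664
r_USD = 3.67%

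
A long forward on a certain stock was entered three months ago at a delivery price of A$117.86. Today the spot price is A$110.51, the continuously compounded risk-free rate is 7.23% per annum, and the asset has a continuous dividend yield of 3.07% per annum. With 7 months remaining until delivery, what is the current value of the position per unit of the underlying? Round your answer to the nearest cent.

-A$4.44

Current fair forward for the remaining 7 months: F = S·e^((r − q)·T), (r − q) = 0.0723 − 0.0307 = 0.0416
F = 110.51 · e^(0.0416 × 7/12) = 110.51 × 1.024563 = 113.2245
Value of long forward = (F − K)·e^(−rT) = (113.2245 − 117.86) · e^(−0.0723·7/12)
= -4.6355 × 0.958702 = -4.44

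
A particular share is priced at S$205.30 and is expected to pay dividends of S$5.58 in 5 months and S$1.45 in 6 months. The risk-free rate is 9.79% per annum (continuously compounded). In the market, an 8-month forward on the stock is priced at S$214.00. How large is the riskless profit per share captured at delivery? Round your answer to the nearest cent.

PV(dividends) I = 5.58·e^(−0.0979·5/12) + 1.45·e^(−0.0979·6/12) = 6.7377
Fair forward F* = (S − I)·e^(rT) = (205.30 − 6.7377)·e^0.065267 = 198.5623 × 1.067444 = 211.9541
Market S$214.00 > fair 211.9541: forward overpriced → cash-and-carry (borrow at r, buy the stock and collect the dividends, short the forward).
Profit at T = |F_mkt − F*| = |214.00 − 211.9541| = S$2.05 per share

S$2.05 per share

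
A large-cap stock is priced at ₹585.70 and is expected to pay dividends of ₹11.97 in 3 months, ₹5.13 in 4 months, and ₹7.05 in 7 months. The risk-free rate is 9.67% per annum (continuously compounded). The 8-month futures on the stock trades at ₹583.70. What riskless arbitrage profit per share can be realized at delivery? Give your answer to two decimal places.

₹16.13 per share

PV(dividends) I = 11.97·e^(−0.0967·3/12) + 5.13·e^(−0.0967·4/12) + 7.05·e^(−0.0967·7/12) = 23.3147
Fair futures F* = (S − I)·e^(rT) = (585.70 − 23.3147)·e^0.064467 = 562.3853 × 1.066590 = 599.8345
Market ₹583.70 < fair 599.8345: forward underpriced → reverse cash-and-carry (short the stock, invest proceeds at r, pay the dividends, go long the forward).
Profit at T = |F_mkt − F*| = |583.70 − 599.8345| = ₹16.13 per share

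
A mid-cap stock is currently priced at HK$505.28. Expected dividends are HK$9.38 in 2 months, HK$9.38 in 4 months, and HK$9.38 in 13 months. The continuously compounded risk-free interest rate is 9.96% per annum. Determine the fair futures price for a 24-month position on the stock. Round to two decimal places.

HK$584.05

PV(dividends) I = 9.38·e^(−0.0996·2/12) + 9.38·e^(−0.0996·4/12) + 9.38·e^(−0.0996·13/12)
I = 9.2256 + 9.0737 + 8.4206 = 26.7199
F = (S − I)·e^(rT) = (505.28 − 26.7199) · e^(0.0996·24/12)
= 478.5601 · e^0.199200 = 478.5601 × 1.220426 = HK$584.05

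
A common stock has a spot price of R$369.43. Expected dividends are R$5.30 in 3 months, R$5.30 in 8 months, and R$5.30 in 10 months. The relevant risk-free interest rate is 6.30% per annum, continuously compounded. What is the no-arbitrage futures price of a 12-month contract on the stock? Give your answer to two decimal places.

PV(dividends) I = 5.30·e^(−0.0630·3/12) + 5.30·e^(−0.0630·8/12) + 5.30·e^(−0.0630·10/12)
I = 5.2172 + 5.0820 + 5.0289 = 15.3281
F = (S − I)·e^(rT) = (369.43 − 15.3281) · e^(0.0630·12/12)
= 354.1019 · e^0.063000 = 354.1019 × 1.065027 = R$377.13

R$377.13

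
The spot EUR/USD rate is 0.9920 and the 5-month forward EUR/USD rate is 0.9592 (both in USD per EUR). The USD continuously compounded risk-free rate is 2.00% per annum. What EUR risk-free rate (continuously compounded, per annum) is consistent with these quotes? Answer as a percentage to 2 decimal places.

F = S·e^((r_USD − r_EUR)T) ⇒ r_EUR = r_USD − ln(F/S)/T
ln(0.9592/0.9920) = -0.033624; /(5/12) = -0.080698
r_EUR = 0.0200 + 0.080698 = 0.100698
r_EUR = 10.07%

10.07%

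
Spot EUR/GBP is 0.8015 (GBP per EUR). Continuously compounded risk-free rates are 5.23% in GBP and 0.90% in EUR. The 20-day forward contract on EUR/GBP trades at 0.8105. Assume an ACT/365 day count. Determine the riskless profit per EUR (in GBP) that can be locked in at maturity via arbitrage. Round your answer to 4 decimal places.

Fair forward: F* = S·e^(carry·T), with carry = (r_GBP − r_EUR) = 0.0523 − 0.0090 = 0.0433
F* = 0.8015 · e^(0.0433 × 20/365) = 0.8015 · e^0.002373 = 0.8015 × 1.002376 = 0.8034
Market 0.8105 > fair 0.8034: forward overpriced → cash-and-carry (buy spot, short the forward).
At maturity, profit = |F_mkt − F*| = |0.8105 − 0.8034| = 0.0071 per EUR (in GBP)

0.0071 per EUR (in GBP)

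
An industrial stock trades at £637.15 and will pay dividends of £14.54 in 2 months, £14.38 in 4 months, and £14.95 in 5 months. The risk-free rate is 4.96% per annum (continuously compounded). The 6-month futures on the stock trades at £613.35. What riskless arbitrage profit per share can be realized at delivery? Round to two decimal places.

PV(dividends) I = 14.54·e^(−0.0496·2/12) + 14.38·e^(−0.0496·4/12) + 14.95·e^(−0.0496·5/12) = 43.2087
Fair futures F* = (S − I)·e^(rT) = (637.15 − 43.2087)·e^0.024800 = 593.9413 × 1.025110 = 608.8552
Market £613.35 > fair 608.8552: forward overpriced → cash-and-carry (borrow at r, buy the stock and collect the dividends, short the forward).
Profit at T = |F_mkt − F*| = |613.35 − 608.8552| = £4.49 per share

£4.49 per share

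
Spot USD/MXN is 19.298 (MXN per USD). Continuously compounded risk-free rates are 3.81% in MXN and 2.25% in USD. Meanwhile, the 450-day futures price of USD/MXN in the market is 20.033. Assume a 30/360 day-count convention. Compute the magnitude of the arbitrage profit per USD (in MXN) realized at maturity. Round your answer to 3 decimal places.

Fair futures: F* = S·e^(carry·T), with carry = (r_MXN − r_USD) = 0.0381 − 0.0225 = 0.0156
F* = 19.298 · e^(0.0156 × 450/360) = 19.298 · e^0.019500 = 19.298 × 1.019691 = 19.6780
Market 20.033 > fair 19.6780: forward overpriced → cash-and-carry (buy spot, short the forward).
At maturity, profit = |F_mkt − F*| = |20.033 − 19.6780| = 0.355 per USD (in MXN)

0.355 per USD (in MXN)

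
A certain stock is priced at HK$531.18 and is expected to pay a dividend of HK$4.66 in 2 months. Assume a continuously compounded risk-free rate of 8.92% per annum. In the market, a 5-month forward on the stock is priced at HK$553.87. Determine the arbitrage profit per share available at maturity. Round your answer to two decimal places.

HK$7.34 per share

PV(dividends) I = 4.66·e^(−0.0892·2/12) = 4.5912
Fair forward F* = (S − I)·e^(rT) = (531.18 − 4.5912)·e^0.037167 = 526.5888 × 1.037866 = 546.5286
Market HK$553.87 > fair 546.5286: forward overpriced → cash-and-carry (borrow at r, buy the stock and collect the dividends, short the forward).
Profit at T = |F_mkt − F*| = |553.87 − 546.5286| = HK$7.34 per share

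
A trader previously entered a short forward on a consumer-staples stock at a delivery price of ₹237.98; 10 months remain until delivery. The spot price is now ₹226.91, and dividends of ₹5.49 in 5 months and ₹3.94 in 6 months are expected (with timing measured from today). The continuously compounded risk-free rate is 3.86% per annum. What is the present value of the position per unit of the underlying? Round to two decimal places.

₹12.80

PV(remaining dividends) I = 5.49·e^(−0.0386·5/12) + 3.94·e^(−0.0386·6/12) = 9.2671
Current forward F = (S − I)·e^(rT) = (226.91 − 9.2671)·e^(0.0386·10/12) = 217.6429 × 1.032690 = 224.7576
Value (long) = (F − K)·e^(−rT) = (224.7576 − 237.98) × 0.968345 = -12.8038
Short position value = −(long value) = ₹12.80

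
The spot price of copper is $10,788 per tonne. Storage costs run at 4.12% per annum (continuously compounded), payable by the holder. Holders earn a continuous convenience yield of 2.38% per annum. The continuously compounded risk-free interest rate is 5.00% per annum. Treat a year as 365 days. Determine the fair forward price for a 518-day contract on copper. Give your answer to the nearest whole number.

$11,871 per tonne

Net carry = r + u − y = 0.0500 + 0.0412 − 0.0238 = 0.0674
F = S·e^((r+u−y)T) = 10788 · e^(0.0674 × 518/365) = 10788 · e^0.095653
= 10788 × 1.100377 = $11,871 per tonne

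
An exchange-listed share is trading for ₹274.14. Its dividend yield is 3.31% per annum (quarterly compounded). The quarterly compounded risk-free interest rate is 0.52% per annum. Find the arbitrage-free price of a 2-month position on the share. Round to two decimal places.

F = S · (1+r/4)^(4T) / (1+q/4)^(4T)
= 274.14 × 1.000866 / 1.005509 = 274.14 × 0.995382
F = ₹272.87

₹272.87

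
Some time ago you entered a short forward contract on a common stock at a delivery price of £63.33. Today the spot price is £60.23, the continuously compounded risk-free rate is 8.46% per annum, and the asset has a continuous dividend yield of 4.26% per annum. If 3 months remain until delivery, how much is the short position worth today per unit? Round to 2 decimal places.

£2.41

Current fair forward for the remaining 3 months: F = S·e^((r − q)·T), (r − q) = 0.0846 − 0.0426 = 0.0420
F = 60.23 · e^(0.0420 × 3/12) = 60.23 × 1.010555 = 60.8657
Value of long forward = (F − K)·e^(−rT) = (60.8657 − 63.33) · e^(−0.0846·3/12)
= -2.4643 × 0.979072 = -2.41
Short position value = −(long value) = £2.41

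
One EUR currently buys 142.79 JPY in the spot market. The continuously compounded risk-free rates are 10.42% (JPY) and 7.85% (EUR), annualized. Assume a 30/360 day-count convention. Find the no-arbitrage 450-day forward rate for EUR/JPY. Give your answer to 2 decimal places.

F = S·e^((r_JPY − r_EUR)T) = 142.79 · e^((0.1042 − 0.0785) × 450/360)
= 142.79 · e^0.032125 = 142.79 × 1.032647
F = 147.45 JPY per EUR

147.45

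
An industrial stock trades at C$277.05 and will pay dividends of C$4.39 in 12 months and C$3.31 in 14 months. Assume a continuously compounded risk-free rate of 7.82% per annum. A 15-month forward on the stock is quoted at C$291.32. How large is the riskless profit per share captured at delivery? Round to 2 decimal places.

PV(dividends) I = 4.39·e^(−0.0782·12/12) + 3.31·e^(−0.0782·14/12) = 7.0812
Fair forward F* = (S − I)·e^(rT) = (277.05 − 7.0812)·e^0.097750 = 269.9688 × 1.102687 = 297.6911
Market C$291.32 < fair 297.6911: forward underpriced → reverse cash-and-carry (short the stock, invest proceeds at r, pay the dividends, go long the forward).
Profit at T = |F_mkt − F*| = |291.32 − 297.6911| = C$6.37 per share

C$6.37 per share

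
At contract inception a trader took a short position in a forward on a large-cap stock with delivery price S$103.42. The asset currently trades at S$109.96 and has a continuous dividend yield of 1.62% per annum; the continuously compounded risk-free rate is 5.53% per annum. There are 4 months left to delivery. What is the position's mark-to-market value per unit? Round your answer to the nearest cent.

-S$7.84

Current fair forward for the remaining 4 months: F = S·e^((r − q)·T), (r − q) = 0.0553 − 0.0162 = 0.0391
F = 109.96 · e^(0.0391 × 4/12) = 109.96 × 1.013119 = 111.4026
Value of long forward = (F − K)·e^(−rT) = (111.4026 − 103.42) · e^(−0.0553·4/12)
= 7.9826 × 0.981736 = 7.84
Short position value = −(long value) = -S$7.84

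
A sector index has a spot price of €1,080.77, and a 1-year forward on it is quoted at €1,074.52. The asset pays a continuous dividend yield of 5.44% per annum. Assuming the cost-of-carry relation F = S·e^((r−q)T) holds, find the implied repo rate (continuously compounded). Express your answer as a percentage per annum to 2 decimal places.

From F = S·e^((r−q)T): (r − q) = ln(F/S)/T
ln(1074.52/1080.77) = ln(0.994217) = -0.005800
(r − q) = -0.005800 / (1) = -0.005800
r = ln(F/S)/T + q = -0.005800 + 0.0544 = 0.048600
r = 4.86%

4.86%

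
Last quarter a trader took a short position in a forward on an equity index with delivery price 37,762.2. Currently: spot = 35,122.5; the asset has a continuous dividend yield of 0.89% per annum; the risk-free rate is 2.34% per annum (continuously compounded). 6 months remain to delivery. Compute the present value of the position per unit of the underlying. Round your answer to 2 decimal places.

2356.40

Current fair forward for the remaining 6 months: F = S·e^((r − q)·T), (r − q) = 0.0234 − 0.0089 = 0.0145
F = 35122.5 · e^(0.0145 × 6/12) = 35122.5 × 1.00727634 = 35378.0633
Value of long forward = (F − K)·e^(−rT) = (35378.0633 − 37762.2) · e^(−0.0234·6/12)
= -2384.1367 × 0.98836818 = -2356.40
Short position value = −(long value) = 2356.40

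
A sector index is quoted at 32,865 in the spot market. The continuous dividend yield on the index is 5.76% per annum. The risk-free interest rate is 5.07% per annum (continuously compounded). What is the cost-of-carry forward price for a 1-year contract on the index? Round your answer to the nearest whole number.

32,639

F = S·e^((r − q)T) = 32865 · e^((0.0507 − 0.0576) × 1)
= 32865 · e^-0.006900 = 32865 × 0.993124
F = 32,639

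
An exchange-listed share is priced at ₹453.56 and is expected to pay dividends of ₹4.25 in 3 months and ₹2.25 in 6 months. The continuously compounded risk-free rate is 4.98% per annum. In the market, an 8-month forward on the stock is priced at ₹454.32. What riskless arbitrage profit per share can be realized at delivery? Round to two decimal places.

PV(dividends) I = 4.25·e^(−0.0498·3/12) + 2.25·e^(−0.0498·6/12) = 6.3921
Fair forward F* = (S − I)·e^(rT) = (453.56 − 6.3921)·e^0.033200 = 447.1679 × 1.033757 = 462.2629
Market ₹454.32 < fair 462.2629: forward underpriced → reverse cash-and-carry (short the stock, invest proceeds at r, pay the dividends, go long the forward).
Profit at T = |F_mkt − F*| = |454.32 − 462.2629| = ₹7.94 per share

₹7.94 per share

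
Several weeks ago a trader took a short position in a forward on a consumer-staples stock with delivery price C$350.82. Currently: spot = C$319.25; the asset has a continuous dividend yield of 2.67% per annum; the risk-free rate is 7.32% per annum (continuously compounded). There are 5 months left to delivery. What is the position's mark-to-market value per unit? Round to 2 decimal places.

Current fair forward for the remaining 5 months: F = S·e^((r − q)·T), (r − q) = 0.0732 − 0.0267 = 0.0465
F = 319.25 · e^(0.0465 × 5/12) = 319.25 × 1.019564 = 325.4958
Value of long forward = (F − K)·e^(−rT) = (325.4958 − 350.82) · e^(−0.0732·5/12)
= -25.3242 × 0.969960 = -24.56
Short position value = −(long value) = C$24.56

C$24.56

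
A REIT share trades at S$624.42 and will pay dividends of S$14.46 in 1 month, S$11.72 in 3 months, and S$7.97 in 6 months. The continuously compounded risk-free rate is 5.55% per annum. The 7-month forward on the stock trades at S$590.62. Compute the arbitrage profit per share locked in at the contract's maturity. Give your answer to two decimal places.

S$19.53 per share

PV(dividends) I = 14.46·e^(−0.0555·1/12) + 11.72·e^(−0.0555·3/12) + 7.97·e^(−0.0555·6/12) = 33.7037
Fair forward F* = (S − I)·e^(rT) = (624.42 − 33.7037)·e^0.032375 = 590.7163 × 1.032905 = 610.1538
Market S$590.62 < fair 610.1538: forward underpriced → reverse cash-and-carry (short the stock, invest proceeds at r, pay the dividends, go long the forward).
Profit at T = |F_mkt − F*| = |590.62 − 610.1538| = S$19.53 per share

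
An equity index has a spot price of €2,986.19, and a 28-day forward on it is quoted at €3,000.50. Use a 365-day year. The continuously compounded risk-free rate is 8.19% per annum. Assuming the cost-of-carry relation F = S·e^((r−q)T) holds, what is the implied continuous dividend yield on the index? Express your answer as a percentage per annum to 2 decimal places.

From F = S·e^((r−q)T): (r − q) = ln(F/S)/T
ln(3000.50/2986.19) = ln(1.004792) = 0.004781
(r − q) = 0.004781 / (28/365) = 0.062324
q = r − ln(F/S)/T = 0.0819 − 0.062324 = 0.019576
q = 1.96%

1.96%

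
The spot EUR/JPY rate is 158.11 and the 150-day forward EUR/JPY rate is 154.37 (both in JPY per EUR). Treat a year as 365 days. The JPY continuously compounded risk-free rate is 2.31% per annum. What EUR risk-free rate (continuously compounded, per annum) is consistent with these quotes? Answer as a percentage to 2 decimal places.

F = S·e^((r_JPY − r_EUR)T) ⇒ r_EUR = r_JPY − ln(F/S)/T
ln(154.37/158.11) = -0.023939; /(150/365) = -0.058252
r_EUR = 0.0231 + 0.058252 = 0.081352
r_EUR = 8.14%

8.14%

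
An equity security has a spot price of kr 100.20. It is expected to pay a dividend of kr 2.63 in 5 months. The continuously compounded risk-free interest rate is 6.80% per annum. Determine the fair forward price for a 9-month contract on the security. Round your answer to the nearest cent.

kr 102.75

PV(dividends) I = 2.63·e^(−0.0680·5/12)
I = 2.5565
F = (S − I)·e^(rT) = (100.20 − 2.5565) · e^(0.0680·9/12)
= 97.6435 · e^0.051000 = 97.6435 × 1.052323 = kr 102.75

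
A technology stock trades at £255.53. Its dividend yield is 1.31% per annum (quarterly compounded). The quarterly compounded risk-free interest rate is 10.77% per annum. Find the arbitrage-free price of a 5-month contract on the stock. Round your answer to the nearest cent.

£265.65

F = S · (1+r/4)^(4T) / (1+q/4)^(4T)
= 255.53 × 1.045277 / 1.005464 = 255.53 × 1.039597
F = £265.65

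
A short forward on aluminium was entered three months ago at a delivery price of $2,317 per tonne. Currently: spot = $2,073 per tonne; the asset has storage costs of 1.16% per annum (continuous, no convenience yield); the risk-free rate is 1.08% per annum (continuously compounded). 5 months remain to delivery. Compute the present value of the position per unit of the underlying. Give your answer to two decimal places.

$223.55 per tonne

Current fair forward for the remaining 5 months: F = S·e^((r + u)·T), (r + u) = 0.0108 + 0.0116 = 0.0224
F = 2073 · e^(0.0224 × 5/12) = 2073 × 1.00937702 = 2092.4386
Value of long forward = (F − K)·e^(−rT) = (2092.4386 − 2317) · e^(−0.0108·5/12)
= -224.5614 × 0.99551011 = -223.55
Short position value = −(long value) = $223.55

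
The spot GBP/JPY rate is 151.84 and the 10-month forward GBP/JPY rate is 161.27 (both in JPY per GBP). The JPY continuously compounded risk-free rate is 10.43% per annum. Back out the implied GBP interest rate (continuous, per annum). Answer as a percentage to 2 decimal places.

3.20%

F = S·e^((r_JPY − r_GBP)T) ⇒ r_GBP = r_JPY − ln(F/S)/T
ln(161.27/151.84) = 0.060253; /(10/12) = 0.072304
r_GBP = 0.1043 − 0.072304 = 0.031996
r_GBP = 3.20%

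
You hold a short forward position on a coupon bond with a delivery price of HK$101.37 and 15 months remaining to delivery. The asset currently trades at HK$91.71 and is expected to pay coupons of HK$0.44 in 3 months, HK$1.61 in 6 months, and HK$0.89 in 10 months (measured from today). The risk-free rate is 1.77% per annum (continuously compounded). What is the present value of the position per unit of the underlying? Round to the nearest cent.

PV(remaining coupons) I = 0.44·e^(−0.0177·3/12) + 1.61·e^(−0.0177·6/12) + 0.89·e^(−0.0177·10/12) = 2.9108
Current forward F = (S − I)·e^(rT) = (91.71 − 2.9108)·e^(0.0177·15/12) = 88.7992 × 1.022372 = 90.7858
Value (long) = (F − K)·e^(−rT) = (90.7858 − 101.37) × 0.978118 = -10.3526
Short position value = −(long value) = HK$10.35

HK$10.35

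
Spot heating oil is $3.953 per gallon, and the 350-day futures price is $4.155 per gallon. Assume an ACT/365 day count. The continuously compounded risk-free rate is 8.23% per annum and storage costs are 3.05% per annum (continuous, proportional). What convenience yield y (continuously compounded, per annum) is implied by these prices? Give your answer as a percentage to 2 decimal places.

6.08%

F = S·e^((r+u−y)T) ⇒ (r+u−y) = ln(F/S)/T
ln(4.155/3.953) = 0.049838; /T ⇒ 0.051974
y = r + u − ln(F/S)/T = 0.0823 + 0.0305 − 0.051974 = 0.060826
y = 6.08%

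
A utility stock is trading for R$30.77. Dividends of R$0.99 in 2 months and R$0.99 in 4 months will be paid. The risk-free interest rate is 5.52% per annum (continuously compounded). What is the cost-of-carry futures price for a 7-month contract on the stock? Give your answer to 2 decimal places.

R$29.76

PV(dividends) I = 0.99·e^(−0.0552·2/12) + 0.99·e^(−0.0552·4/12)
I = 0.9809 + 0.9720 = 1.9529
F = (S − I)·e^(rT) = (30.77 − 1.9529) · e^(0.0552·7/12)
= 28.8171 · e^0.032200 = 28.8171 × 1.032724 = R$29.76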